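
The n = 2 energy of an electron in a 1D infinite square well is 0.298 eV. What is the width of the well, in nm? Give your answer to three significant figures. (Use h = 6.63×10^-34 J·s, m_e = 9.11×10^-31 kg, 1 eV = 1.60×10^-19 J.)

From E_n = n²h²/(8m_eL²), L = n·h/√(8m_eE_n).
E_2 = 0.298 eV = 4.768×10^-20 J, so L = 2·6.63×10^-34/√(8·9.11×10^-31·4.768×10^-20) = 2.25×10^-9 m = 2.25 nm.

L = 2.25 nm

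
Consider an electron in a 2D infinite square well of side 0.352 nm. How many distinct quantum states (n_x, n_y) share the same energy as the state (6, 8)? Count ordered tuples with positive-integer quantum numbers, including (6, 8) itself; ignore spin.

degeneracy = 2

The level has n_x² + n_y² = 100. The ordered positive-integer solutions are (6, 8), (8, 6).
That gives 2 states.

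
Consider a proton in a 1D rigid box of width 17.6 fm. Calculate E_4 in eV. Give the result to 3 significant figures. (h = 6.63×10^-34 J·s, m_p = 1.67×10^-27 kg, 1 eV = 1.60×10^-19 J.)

E_4 = 1.06×10^7 eV

For an infinite well E_n = n²h²/(8m_pL²), so E_1 = h²/(8m_pL²) = (6.63×10^-34)²/(8·1.67×10^-27·(1.76×10^-14 m)²) = 1.062×10^-13 J.
Then E_4 = 4²·E_1 = 16·1.062×10^-13 J = 1.699×10^-12 J.
Converting, E_4 = 1.699×10^-12 J / (1.60×10^-19 J/eV) = 1.06×10^7 eV.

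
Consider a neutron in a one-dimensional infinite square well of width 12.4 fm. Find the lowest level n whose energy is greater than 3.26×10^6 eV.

n = 2

E_1 = h²/(8m_nL²) = 2.131×10^-13 J = 1.330×10^6 eV.
Need n² > 3.26×10^6/1.330×10^6 = 2.451, i.e. n > 1.566.
The smallest integer satisfying this is n = 2.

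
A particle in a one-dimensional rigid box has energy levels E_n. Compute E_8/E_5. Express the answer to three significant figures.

E_n ∝ n², so E_8/E_5 = 8²/5² = 64/25 = 2.56.

2.56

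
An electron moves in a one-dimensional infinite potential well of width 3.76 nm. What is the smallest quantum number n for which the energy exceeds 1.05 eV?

n = 7

E_1 = h²/(8m_eL²) = 4.262×10^-21 J = 0.02660 eV.
Need n² > 1.05/0.02660 = 39.47, i.e. n > 6.283.
The smallest integer satisfying this is n = 7.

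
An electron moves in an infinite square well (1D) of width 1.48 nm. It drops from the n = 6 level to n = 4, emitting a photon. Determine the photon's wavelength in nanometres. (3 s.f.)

λ = 361 nm

E_1 = h²/(8m_eL²) = 2.751×10^-20 J, so ΔE = (6² − 4²)E_1 = 5.502×10^-19 J.
λ = hc/ΔE = (6.626×10^-34·2.998×10^8)/5.502×10^-19 = 3.61×10^-7 m = 361 nm.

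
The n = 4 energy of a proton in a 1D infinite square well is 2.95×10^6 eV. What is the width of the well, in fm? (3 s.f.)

From E_n = n²h²/(8m_pL²), L = n·h/√(8m_pE_n).
E_4 = 2.95×10^6 eV = 4.726×10^-13 J, so L = 4·6.626×10^-34/√(8·1.673×10^-27·4.726×10^-13) = 3.33×10^-14 m = 33.3 fm.

L = 33.3 fm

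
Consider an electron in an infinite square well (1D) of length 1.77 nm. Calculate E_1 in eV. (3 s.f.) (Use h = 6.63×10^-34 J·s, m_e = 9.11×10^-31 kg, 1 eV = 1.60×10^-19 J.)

For an infinite well E_n = n²h²/(8m_eL²), so E_1 = h²/(8m_eL²) = (6.63×10^-34)²/(8·9.11×10^-31·(1.77×10^-9 m)²) = 1.925×10^-20 J.
Converting, E_1 = 1.925×10^-20 J / (1.60×10^-19 J/eV) = 0.120 eV.

E_1 = 0.120 eV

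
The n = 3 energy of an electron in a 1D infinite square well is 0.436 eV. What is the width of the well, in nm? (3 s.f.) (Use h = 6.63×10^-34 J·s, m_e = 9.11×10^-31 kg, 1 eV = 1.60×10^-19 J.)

From E_n = n²h²/(8m_eL²), L = n·h/√(8m_eE_n).
E_3 = 0.436 eV = 6.976×10^-20 J, so L = 3·6.63×10^-34/√(8·9.11×10^-31·6.976×10^-20) = 2.79×10^-9 m = 2.79 nm.

L = 2.79 nm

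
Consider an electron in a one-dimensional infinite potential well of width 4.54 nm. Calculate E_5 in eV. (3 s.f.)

E_5 = 0.456 eV

For an infinite well E_n = n²h²/(8m_eL²), so E_1 = h²/(8m_eL²) = (6.626×10^-34)²/(8·9.109×10^-31·(4.54×10^-9 m)²) = 2.923×10^-21 J.
Then E_5 = 5²·E_1 = 25·2.923×10^-21 J = 7.307×10^-20 J.
Converting, E_5 = 7.307×10^-20 J / (1.602×10^-19 J/eV) = 0.456 eV.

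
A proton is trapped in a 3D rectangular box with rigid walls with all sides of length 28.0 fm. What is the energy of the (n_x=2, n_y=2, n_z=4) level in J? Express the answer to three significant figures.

E = 1.00×10^-12 J

For a 3D rectangular well E = (h²/8m_p)·Σ n_i²/L_i² = (6.626×10^-34)²/(8·1.673×10^-27) · [2²/(28.0 fm)² + 2²/(28.0 fm)² + 4²/(28.0 fm)²].
Evaluating gives E = 1.00×10^-12 J.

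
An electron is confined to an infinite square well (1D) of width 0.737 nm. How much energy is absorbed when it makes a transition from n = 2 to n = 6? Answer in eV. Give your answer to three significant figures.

|ΔE| = 22.2 eV

E_1 = h²/(8m_eL²) = 1.109×10^-19 J.
|ΔE| = |2² − 6²|·E_1 = 32·1.109×10^-19 J = 3.549×10^-18 J = 22.2 eV.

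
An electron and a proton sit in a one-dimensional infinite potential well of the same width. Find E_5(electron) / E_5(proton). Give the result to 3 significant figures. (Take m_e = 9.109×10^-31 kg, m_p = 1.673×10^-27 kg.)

1.84×10^3

E_n ∝ 1/m at fixed n and L, so the ratio is m_p/m_e = 1.673×10^-27/9.109×10^-31 = 1.84×10^3.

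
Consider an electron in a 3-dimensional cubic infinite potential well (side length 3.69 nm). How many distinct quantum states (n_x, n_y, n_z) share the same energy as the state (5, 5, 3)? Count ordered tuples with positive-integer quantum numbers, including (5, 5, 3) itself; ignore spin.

The level has n_x² + n_y² + n_z² = 59. The ordered positive-integer solutions are (1, 3, 7), (1, 7, 3), (3, 1, 7), (3, 5, 5), (3, 7, 1), (5, 3, 5), (5, 5, 3), (7, 1, 3), (7, 3, 1).
That gives 9 states.

degeneracy = 9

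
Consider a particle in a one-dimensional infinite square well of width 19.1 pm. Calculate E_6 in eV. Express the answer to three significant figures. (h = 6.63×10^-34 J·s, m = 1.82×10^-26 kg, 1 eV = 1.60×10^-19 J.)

For an infinite well E_n = n²h²/(8mL²), so E_1 = h²/(8mL²) = (6.63×10^-34)²/(8·1.82×10^-26·(1.91×10^-11 m)²) = 8.276×10^-21 J.
Then E_6 = 6²·E_1 = 36·8.276×10^-21 J = 2.979×10^-19 J.
Converting, E_6 = 2.979×10^-19 J / (1.60×10^-19 J/eV) = 1.86 eV.

E_6 = 1.86 eV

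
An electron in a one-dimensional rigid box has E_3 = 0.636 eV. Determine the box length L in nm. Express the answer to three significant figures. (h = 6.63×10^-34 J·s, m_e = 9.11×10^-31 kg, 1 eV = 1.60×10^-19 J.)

L = 2.31 nm

From E_n = n²h²/(8m_eL²), L = n·h/√(8m_eE_n).
E_3 = 0.636 eV = 1.018×10^-19 J, so L = 3·6.63×10^-34/√(8·9.11×10^-31·1.018×10^-19) = 2.31×10^-9 m = 2.31 nm.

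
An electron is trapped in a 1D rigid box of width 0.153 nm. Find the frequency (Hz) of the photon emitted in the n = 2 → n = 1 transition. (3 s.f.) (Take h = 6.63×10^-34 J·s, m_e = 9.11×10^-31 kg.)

E_1 = h²/(8m_eL²) = 2.577×10^-18 J and ΔE = (2² − 1²)E_1 = 7.731×10^-18 J.
f = ΔE/h = 7.731×10^-18/6.63×10^-34 = 1.17×10^16 Hz.

f = 1.17×10^16 Hz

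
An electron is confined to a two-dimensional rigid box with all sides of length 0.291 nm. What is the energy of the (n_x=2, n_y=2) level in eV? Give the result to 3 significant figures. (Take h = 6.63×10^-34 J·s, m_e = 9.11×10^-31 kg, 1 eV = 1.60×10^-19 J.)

For a 2D rectangular well E = (h²/8m_e)·Σ n_i²/L_i² = (6.63×10^-34)²/(8·9.11×10^-31) · [2²/(0.291 nm)² + 2²/(0.291 nm)²].
Evaluating gives E = 5.698×10^-18 J = 35.6 eV.

E = 35.6 eV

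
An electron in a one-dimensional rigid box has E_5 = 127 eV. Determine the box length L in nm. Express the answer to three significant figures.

L = 0.272 nm

From E_n = n²h²/(8m_eL²), L = n·h/√(8m_eE_n).
E_5 = 127 eV = 2.035×10^-17 J, so L = 5·6.626×10^-34/√(8·9.109×10^-31·2.035×10^-17) = 2.72×10^-10 m = 0.272 nm.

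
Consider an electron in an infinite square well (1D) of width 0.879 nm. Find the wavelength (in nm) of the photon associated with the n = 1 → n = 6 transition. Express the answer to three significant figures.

λ = 72.8 nm

E_1 = h²/(8m_eL²) = 7.798×10^-20 J, so ΔE = (6² − 1²)E_1 = 2.729×10^-18 J.
λ = hc/ΔE = (6.626×10^-34·2.998×10^8)/2.729×10^-18 = 7.28×10^-8 m = 72.8 nm.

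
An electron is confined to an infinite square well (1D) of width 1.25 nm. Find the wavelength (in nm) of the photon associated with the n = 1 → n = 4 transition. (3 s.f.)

E_1 = h²/(8m_eL²) = 3.856×10^-20 J, so ΔE = (4² − 1²)E_1 = 5.784×10^-19 J.
λ = hc/ΔE = (6.626×10^-34·2.998×10^8)/5.784×10^-19 = 3.43×10^-7 m = 343 nm.

λ = 343 nm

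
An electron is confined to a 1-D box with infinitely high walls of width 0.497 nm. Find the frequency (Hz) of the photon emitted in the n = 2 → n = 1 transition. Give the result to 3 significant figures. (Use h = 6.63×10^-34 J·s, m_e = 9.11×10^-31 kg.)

E_1 = h²/(8m_eL²) = 2.442×10^-19 J and ΔE = (2² − 1²)E_1 = 7.326×10^-19 J.
f = ΔE/h = 7.326×10^-19/6.63×10^-34 = 1.10×10^15 Hz.

f = 1.10×10^15 Hz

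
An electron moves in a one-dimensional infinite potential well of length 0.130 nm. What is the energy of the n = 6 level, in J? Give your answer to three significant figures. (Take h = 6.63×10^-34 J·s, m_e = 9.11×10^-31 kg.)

E_6 = 1.28×10^-16 J

For an infinite well E_n = n²h²/(8m_eL²), so E_1 = h²/(8m_eL²) = (6.63×10^-34)²/(8·9.11×10^-31·(1.30×10^-10 m)²) = 3.569×10^-18 J.
Then E_6 = 6²·E_1 = 36·3.569×10^-18 J = 1.28×10^-16 J.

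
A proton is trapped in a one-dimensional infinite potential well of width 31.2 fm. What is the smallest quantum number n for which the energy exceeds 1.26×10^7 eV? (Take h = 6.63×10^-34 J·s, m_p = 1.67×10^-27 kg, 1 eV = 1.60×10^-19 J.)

E_1 = h²/(8m_pL²) = 3.380×10^-14 J = 2.112×10^5 eV.
Need n² > 1.26×10^7/2.112×10^5 = 59.66, i.e. n > 7.724.
The smallest integer satisfying this is n = 8.

n = 8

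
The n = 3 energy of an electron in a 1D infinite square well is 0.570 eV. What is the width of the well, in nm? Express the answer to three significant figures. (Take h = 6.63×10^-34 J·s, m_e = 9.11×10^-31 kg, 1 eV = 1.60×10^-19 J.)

L = 2.44 nm

From E_n = n²h²/(8m_eL²), L = n·h/√(8m_eE_n).
E_3 = 0.570 eV = 9.120×10^-20 J, so L = 3·6.63×10^-34/√(8·9.11×10^-31·9.120×10^-20) = 2.44×10^-9 m = 2.44 nm.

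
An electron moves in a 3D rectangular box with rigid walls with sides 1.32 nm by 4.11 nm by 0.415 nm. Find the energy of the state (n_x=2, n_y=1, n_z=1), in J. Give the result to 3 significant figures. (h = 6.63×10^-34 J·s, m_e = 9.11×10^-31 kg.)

E = 4.92×10^-19 J

For a 3D rectangular well E = (h²/8m_e)·Σ n_i²/L_i² = (6.63×10^-34)²/(8·9.11×10^-31) · [2²/(1.32 nm)² + 1²/(4.11 nm)² + 1²/(0.415 nm)²].
Evaluating gives E = 4.92×10^-19 J.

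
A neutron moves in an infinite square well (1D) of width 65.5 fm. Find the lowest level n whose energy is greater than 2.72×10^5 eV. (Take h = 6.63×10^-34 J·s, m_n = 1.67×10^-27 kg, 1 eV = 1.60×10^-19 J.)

E_1 = h²/(8m_nL²) = 7.669×10^-15 J = 4.793×10^4 eV.
Need n² > 2.72×10^5/4.793×10^4 = 5.675, i.e. n > 2.382.
The smallest integer satisfying this is n = 3.

n = 3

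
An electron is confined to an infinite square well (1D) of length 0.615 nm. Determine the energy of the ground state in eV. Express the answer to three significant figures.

E_1 = 0.994 eV

For an infinite well E_n = n²h²/(8m_eL²), so E_1 = h²/(8m_eL²) = (6.626×10^-34)²/(8·9.109×10^-31·(6.15×10^-10 m)²) = 1.593×10^-19 J.
Converting, E_1 = 1.593×10^-19 J / (1.602×10^-19 J/eV) = 0.994 eV.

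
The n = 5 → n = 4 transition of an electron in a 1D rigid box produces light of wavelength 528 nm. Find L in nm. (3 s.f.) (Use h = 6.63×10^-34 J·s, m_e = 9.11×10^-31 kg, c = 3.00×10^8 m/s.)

The photon carries ΔE = hc/λ = 6.63×10^-34·3.00×10^8/5.28×10^-7 m = 3.767×10^-19 J.
Since ΔE = (5² − 4²)E_1, E_1 = 4.186×10^-20 J, and L = h/√(8m_eE_1) = 1.20×10^-9 m = 1.20 nm.

L = 1.20 nm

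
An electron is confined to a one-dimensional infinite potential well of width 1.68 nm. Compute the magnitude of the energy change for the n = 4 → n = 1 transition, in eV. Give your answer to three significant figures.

|ΔE| = 2.00 eV

E_1 = h²/(8m_eL²) = 2.135×10^-20 J.
|ΔE| = |4² − 1²|·E_1 = 15·2.135×10^-20 J = 3.202×10^-19 J = 2.00 eV.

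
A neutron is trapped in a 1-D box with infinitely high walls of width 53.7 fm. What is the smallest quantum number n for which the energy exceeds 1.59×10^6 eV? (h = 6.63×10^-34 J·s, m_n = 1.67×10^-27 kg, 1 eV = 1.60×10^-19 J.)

n = 5

E_1 = h²/(8m_nL²) = 1.141×10^-14 J = 7.131×10^4 eV.
Need n² > 1.59×10^6/7.131×10^4 = 22.30, i.e. n > 4.722.
The smallest integer satisfying this is n = 5.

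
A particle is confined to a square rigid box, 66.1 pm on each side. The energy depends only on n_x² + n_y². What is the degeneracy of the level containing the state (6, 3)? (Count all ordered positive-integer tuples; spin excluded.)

degeneracy = 2

The level has n_x² + n_y² = 45. The ordered positive-integer solutions are (3, 6), (6, 3).
That gives 2 states.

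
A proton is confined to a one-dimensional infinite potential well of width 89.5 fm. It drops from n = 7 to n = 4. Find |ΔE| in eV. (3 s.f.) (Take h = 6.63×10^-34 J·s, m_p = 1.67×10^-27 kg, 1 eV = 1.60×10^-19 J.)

E_1 = h²/(8m_pL²) = 4.107×10^-15 J.
|ΔE| = |7² − 4²|·E_1 = 33·4.107×10^-15 J = 1.355×10^-13 J = 8.47×10^5 eV.

|ΔE| = 8.47×10^5 eV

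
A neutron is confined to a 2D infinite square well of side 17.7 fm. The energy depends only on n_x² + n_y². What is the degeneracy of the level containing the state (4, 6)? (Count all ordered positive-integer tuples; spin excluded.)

The level has n_x² + n_y² = 52. The ordered positive-integer solutions are (4, 6), (6, 4).
That gives 2 states.

degeneracy = 2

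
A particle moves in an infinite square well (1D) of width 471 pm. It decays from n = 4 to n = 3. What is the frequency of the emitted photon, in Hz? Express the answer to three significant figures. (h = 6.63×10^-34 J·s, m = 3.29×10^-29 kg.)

E_1 = h²/(8mL²) = 7.528×10^-21 J and ΔE = (4² − 3²)E_1 = 5.270×10^-20 J.
f = ΔE/h = 5.270×10^-20/6.63×10^-34 = 7.95×10^13 Hz.

f = 7.95×10^13 Hz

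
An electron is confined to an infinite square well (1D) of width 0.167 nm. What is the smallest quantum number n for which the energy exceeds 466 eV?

E_1 = h²/(8m_eL²) = 2.160×10^-18 J = 13.48 eV.
Need n² > 466/13.48 = 34.57, i.e. n > 5.880.
The smallest integer satisfying this is n = 6.

n = 6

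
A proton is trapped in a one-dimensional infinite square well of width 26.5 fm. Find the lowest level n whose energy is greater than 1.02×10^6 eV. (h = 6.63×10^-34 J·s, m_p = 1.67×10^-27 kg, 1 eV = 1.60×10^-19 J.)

n = 2

E_1 = h²/(8m_pL²) = 4.685×10^-14 J = 2.928×10^5 eV.
Need n² > 1.02×10^6/2.928×10^5 = 3.484, i.e. n > 1.867.
The smallest integer satisfying this is n = 2.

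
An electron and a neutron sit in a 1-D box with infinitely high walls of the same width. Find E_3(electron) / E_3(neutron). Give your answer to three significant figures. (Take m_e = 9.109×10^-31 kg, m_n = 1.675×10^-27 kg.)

E_n ∝ 1/m at fixed n and L, so the ratio is m_n/m_e = 1.675×10^-27/9.109×10^-31 = 1.84×10^3.

1.84×10^3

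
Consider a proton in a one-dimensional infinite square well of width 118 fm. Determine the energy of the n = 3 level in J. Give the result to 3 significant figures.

For an infinite well E_n = n²h²/(8m_pL²), so E_1 = h²/(8m_pL²) = (6.626×10^-34)²/(8·1.673×10^-27·(1.18×10^-13 m)²) = 2.356×10^-15 J.
Then E_3 = 3²·E_1 = 9·2.356×10^-15 J = 2.12×10^-14 J.

E_3 = 2.12×10^-14 J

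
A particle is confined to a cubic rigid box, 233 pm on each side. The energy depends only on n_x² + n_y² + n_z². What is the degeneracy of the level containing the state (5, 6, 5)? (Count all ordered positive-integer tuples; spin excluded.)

The level has n_x² + n_y² + n_z² = 86. The ordered positive-integer solutions are (1, 2, 9), (1, 6, 7), (1, 7, 6), (1, 9, 2), (2, 1, 9), (2, 9, 1), (5, 5, 6), (5, 6, 5), (6, 1, 7), (6, 5, 5), (6, 7, 1), (7, 1, 6), (7, 6, 1), (9, 1, 2), (9, 2, 1).
That gives 15 states.

degeneracy = 15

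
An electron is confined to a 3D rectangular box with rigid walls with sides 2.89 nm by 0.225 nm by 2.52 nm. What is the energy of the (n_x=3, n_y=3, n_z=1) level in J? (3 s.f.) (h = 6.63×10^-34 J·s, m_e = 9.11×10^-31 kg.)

For a 3D rectangular well E = (h²/8m_e)·Σ n_i²/L_i² = (6.63×10^-34)²/(8·9.11×10^-31) · [3²/(2.89 nm)² + 3²/(0.225 nm)² + 1²/(2.52 nm)²].
Evaluating gives E = 1.08×10^-17 J.

E = 1.08×10^-17 J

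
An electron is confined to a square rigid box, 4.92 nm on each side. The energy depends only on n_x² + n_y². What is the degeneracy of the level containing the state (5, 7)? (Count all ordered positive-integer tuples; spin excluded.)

The level has n_x² + n_y² = 74. The ordered positive-integer solutions are (5, 7), (7, 5).
That gives 2 states.

degeneracy = 2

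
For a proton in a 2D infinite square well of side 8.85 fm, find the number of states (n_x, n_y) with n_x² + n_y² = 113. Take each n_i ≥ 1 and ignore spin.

degeneracy = 2

The level has n_x² + n_y² = 113. The ordered positive-integer solutions are (7, 8), (8, 7).
That gives 2 states.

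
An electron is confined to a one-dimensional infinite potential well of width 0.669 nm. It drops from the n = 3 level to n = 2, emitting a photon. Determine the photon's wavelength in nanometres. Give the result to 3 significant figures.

λ = 295 nm

E_1 = h²/(8m_eL²) = 1.346×10^-19 J, so ΔE = (3² − 2²)E_1 = 6.730×10^-19 J.
λ = hc/ΔE = (6.626×10^-34·2.998×10^8)/6.730×10^-19 = 2.95×10^-7 m = 295 nm.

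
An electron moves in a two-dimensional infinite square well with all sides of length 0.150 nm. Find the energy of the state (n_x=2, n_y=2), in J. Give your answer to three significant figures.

E = 2.14×10^-17 J

For a 2D rectangular well E = (h²/8m_e)·Σ n_i²/L_i² = (6.626×10^-34)²/(8·9.109×10^-31) · [2²/(0.150 nm)² + 2²/(0.150 nm)²].
Evaluating gives E = 2.14×10^-17 J.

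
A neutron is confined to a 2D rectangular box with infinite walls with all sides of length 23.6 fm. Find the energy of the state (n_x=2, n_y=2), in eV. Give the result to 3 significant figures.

E = 2.94×10^6 eV

For a 2D rectangular well E = (h²/8m_n)·Σ n_i²/L_i² = (6.626×10^-34)²/(8·1.675×10^-27) · [2²/(23.6 fm)² + 2²/(23.6 fm)²].
Evaluating gives E = 4.706×10^-13 J = 2.94×10^6 eV.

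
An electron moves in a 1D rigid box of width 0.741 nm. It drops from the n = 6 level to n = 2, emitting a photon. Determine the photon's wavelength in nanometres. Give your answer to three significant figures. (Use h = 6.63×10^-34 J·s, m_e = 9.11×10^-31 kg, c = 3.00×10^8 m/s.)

E_1 = h²/(8m_eL²) = 1.098×10^-19 J, so ΔE = (6² − 2²)E_1 = 3.514×10^-18 J.
λ = hc/ΔE = (6.63×10^-34·3.00×10^8)/3.514×10^-18 = 5.66×10^-8 m = 56.6 nm.

λ = 56.6 nm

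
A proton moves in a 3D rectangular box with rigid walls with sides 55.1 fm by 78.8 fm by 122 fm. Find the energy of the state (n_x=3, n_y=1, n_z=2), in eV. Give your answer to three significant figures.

E = 6.95×10^5 eV

For a 3D rectangular well E = (h²/8m_p)·Σ n_i²/L_i² = (6.626×10^-34)²/(8·1.673×10^-27) · [3²/(55.1 fm)² + 1²/(78.8 fm)² + 2²/(122 fm)²].
Evaluating gives E = 1.113×10^-13 J = 6.95×10^5 eV.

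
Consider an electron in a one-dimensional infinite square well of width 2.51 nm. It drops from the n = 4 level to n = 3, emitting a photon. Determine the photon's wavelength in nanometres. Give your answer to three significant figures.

λ = 2.97×10^3 nm

E_1 = h²/(8m_eL²) = 9.563×10^-21 J, so ΔE = (4² − 3²)E_1 = 6.694×10^-20 J.
λ = hc/ΔE = (6.626×10^-34·2.998×10^8)/6.694×10^-20 = 2.97×10^-6 m = 2.97×10^3 nm.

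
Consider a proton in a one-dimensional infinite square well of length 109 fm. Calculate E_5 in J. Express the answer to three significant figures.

E_5 = 6.90×10^-14 J

For an infinite well E_n = n²h²/(8m_pL²), so E_1 = h²/(8m_pL²) = (6.626×10^-34)²/(8·1.673×10^-27·(1.09×10^-13 m)²) = 2.761×10^-15 J.
Then E_5 = 5²·E_1 = 25·2.761×10^-15 J = 6.90×10^-14 J.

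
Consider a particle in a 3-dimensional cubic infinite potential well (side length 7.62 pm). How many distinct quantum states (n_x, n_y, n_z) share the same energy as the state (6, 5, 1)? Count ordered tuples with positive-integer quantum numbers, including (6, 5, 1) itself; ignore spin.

The level has n_x² + n_y² + n_z² = 62. The ordered positive-integer solutions are (1, 5, 6), (1, 6, 5), (2, 3, 7), (2, 7, 3), (3, 2, 7), (3, 7, 2), (5, 1, 6), (5, 6, 1), (6, 1, 5), (6, 5, 1), (7, 2, 3), (7, 3, 2).
That gives 12 states.

degeneracy = 12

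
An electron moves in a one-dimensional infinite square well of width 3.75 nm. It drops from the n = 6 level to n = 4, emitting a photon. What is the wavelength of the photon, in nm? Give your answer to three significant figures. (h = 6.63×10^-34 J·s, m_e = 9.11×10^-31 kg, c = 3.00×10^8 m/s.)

λ = 2.32×10^3 nm

E_1 = h²/(8m_eL²) = 4.289×10^-21 J, so ΔE = (6² − 4²)E_1 = 8.578×10^-20 J.
λ = hc/ΔE = (6.63×10^-34·3.00×10^8)/8.578×10^-20 = 2.32×10^-6 m = 2.32×10^3 nm.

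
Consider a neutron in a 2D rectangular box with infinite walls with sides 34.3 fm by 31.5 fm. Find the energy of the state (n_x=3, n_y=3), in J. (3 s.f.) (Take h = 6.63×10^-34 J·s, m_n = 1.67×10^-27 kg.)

For a 2D rectangular well E = (h²/8m_n)·Σ n_i²/L_i² = (6.63×10^-34)²/(8·1.67×10^-27) · [3²/(34.3 fm)² + 3²/(31.5 fm)²].
Evaluating gives E = 5.50×10^-13 J.

E = 5.50×10^-13 J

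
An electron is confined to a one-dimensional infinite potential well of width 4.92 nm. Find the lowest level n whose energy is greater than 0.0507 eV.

E_1 = h²/(8m_eL²) = 2.489×10^-21 J = 0.01554 eV.
Need n² > 0.0507/0.01554 = 3.263, i.e. n > 1.806.
The smallest integer satisfying this is n = 2.

n = 2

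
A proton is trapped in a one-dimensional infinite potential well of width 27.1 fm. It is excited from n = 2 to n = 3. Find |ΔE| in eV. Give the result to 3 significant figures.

|ΔE| = 1.39×10^6 eV

E_1 = h²/(8m_pL²) = 4.467×10^-14 J.
|ΔE| = |2² − 3²|·E_1 = 5·4.467×10^-14 J = 2.234×10^-13 J = 1.39×10^6 eV.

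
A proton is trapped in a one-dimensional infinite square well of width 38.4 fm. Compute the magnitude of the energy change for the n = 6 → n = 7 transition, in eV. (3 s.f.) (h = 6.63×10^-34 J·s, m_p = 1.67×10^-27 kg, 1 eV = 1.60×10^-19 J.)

|ΔE| = 1.81×10^6 eV

E_1 = h²/(8m_pL²) = 2.231×10^-14 J.
|ΔE| = |6² − 7²|·E_1 = 13·2.231×10^-14 J = 2.900×10^-13 J = 1.81×10^6 eV.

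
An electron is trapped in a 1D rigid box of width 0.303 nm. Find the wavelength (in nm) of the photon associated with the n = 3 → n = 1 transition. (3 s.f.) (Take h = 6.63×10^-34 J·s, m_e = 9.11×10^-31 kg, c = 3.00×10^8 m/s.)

λ = 37.8 nm

E_1 = h²/(8m_eL²) = 6.570×10^-19 J, so ΔE = (3² − 1²)E_1 = 5.256×10^-18 J.
λ = hc/ΔE = (6.63×10^-34·3.00×10^8)/5.256×10^-18 = 3.78×10^-8 m = 37.8 nm.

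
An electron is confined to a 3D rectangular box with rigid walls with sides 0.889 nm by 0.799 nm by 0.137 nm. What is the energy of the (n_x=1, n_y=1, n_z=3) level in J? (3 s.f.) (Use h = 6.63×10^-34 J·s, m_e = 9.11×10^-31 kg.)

For a 3D rectangular well E = (h²/8m_e)·Σ n_i²/L_i² = (6.63×10^-34)²/(8·9.11×10^-31) · [1²/(0.889 nm)² + 1²/(0.799 nm)² + 3²/(0.137 nm)²].
Evaluating gives E = 2.91×10^-17 J.

E = 2.91×10^-17 J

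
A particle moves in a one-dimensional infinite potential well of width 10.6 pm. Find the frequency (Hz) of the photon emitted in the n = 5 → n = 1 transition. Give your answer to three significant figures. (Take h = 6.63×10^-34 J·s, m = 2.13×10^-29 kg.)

E_1 = h²/(8mL²) = 2.296×10^-17 J and ΔE = (5² − 1²)E_1 = 5.510×10^-16 J.
f = ΔE/h = 5.510×10^-16/6.63×10^-34 = 8.31×10^17 Hz.

f = 8.31×10^17 Hz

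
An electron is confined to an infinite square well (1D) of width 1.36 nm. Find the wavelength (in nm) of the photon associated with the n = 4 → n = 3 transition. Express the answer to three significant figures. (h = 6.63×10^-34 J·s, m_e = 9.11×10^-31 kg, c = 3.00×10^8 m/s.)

E_1 = h²/(8m_eL²) = 3.261×10^-20 J, so ΔE = (4² − 3²)E_1 = 2.283×10^-19 J.
λ = hc/ΔE = (6.63×10^-34·3.00×10^8)/2.283×10^-19 = 8.71×10^-7 m = 871 nm.

λ = 871 nm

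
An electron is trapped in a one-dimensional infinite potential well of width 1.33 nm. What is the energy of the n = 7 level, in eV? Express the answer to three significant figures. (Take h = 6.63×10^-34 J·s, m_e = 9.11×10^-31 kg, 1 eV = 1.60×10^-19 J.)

E_7 = 10.4 eV

For an infinite well E_n = n²h²/(8m_eL²), so E_1 = h²/(8m_eL²) = (6.63×10^-34)²/(8·9.11×10^-31·(1.33×10^-9 m)²) = 3.410×10^-20 J.
Then E_7 = 7²·E_1 = 49·3.410×10^-20 J = 1.671×10^-18 J.
Converting, E_7 = 1.671×10^-18 J / (1.60×10^-19 J/eV) = 10.4 eV.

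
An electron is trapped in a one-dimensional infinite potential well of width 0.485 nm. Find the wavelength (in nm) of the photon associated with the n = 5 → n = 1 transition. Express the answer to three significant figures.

E_1 = h²/(8m_eL²) = 2.561×10^-19 J, so ΔE = (5² − 1²)E_1 = 6.146×10^-18 J.
λ = hc/ΔE = (6.626×10^-34·2.998×10^8)/6.146×10^-18 = 3.23×10^-8 m = 32.3 nm.

λ = 32.3 nm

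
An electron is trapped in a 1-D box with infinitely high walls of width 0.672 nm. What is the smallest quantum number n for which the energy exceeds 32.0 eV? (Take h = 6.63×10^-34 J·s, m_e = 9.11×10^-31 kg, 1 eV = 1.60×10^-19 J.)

n = 7

E_1 = h²/(8m_eL²) = 1.336×10^-19 J = 0.8350 eV.
Need n² > 32.0/0.8350 = 38.32, i.e. n > 6.190.
The smallest integer satisfying this is n = 7.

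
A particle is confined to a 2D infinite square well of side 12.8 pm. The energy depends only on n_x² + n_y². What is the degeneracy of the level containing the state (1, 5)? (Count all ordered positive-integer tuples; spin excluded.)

The level has n_x² + n_y² = 26. The ordered positive-integer solutions are (1, 5), (5, 1).
That gives 2 states.

degeneracy = 2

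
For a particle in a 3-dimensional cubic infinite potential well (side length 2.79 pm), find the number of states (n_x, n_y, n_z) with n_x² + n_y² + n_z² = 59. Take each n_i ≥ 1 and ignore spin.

The level has n_x² + n_y² + n_z² = 59. The ordered positive-integer solutions are (1, 3, 7), (1, 7, 3), (3, 1, 7), (3, 5, 5), (3, 7, 1), (5, 3, 5), (5, 5, 3), (7, 1, 3), (7, 3, 1).
That gives 9 states.

degeneracy = 9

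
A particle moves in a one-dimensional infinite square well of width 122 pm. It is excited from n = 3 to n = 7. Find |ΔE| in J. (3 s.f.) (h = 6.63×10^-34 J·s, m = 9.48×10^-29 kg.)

E_1 = h²/(8mL²) = 3.894×10^-20 J.
|ΔE| = |3² − 7²|·E_1 = 40·3.894×10^-20 J = 1.56×10^-18 J.

|ΔE| = 1.56×10^-18 J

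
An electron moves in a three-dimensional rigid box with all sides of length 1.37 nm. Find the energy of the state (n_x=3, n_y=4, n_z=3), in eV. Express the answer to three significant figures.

For a 3D rectangular well E = (h²/8m_e)·Σ n_i²/L_i² = (6.626×10^-34)²/(8·9.109×10^-31) · [3²/(1.37 nm)² + 4²/(1.37 nm)² + 3²/(1.37 nm)²].
Evaluating gives E = 1.091×10^-18 J = 6.81 eV.

E = 6.81 eV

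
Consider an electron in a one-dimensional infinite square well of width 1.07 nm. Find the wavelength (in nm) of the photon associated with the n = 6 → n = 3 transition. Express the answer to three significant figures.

E_1 = h²/(8m_eL²) = 5.262×10^-20 J, so ΔE = (6² − 3²)E_1 = 1.421×10^-18 J.
λ = hc/ΔE = (6.626×10^-34·2.998×10^8)/1.421×10^-18 = 1.40×10^-7 m = 140 nm.

λ = 140 nm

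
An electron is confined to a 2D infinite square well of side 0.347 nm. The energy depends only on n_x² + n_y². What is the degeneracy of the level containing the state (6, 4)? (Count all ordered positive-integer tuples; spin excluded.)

degeneracy = 2

The level has n_x² + n_y² = 52. The ordered positive-integer solutions are (4, 6), (6, 4).
That gives 2 states.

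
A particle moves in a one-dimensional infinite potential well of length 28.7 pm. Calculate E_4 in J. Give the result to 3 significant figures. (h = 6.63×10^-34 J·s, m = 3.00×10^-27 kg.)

For an infinite well E_n = n²h²/(8mL²), so E_1 = h²/(8mL²) = (6.63×10^-34)²/(8·3.00×10^-27·(2.87×10^-11 m)²) = 2.224×10^-20 J.
Then E_4 = 4²·E_1 = 16·2.224×10^-20 J = 3.56×10^-19 J.

E_4 = 3.56×10^-19 J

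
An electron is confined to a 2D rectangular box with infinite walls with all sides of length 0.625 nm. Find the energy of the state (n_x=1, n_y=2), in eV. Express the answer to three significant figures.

E = 4.81 eV

For a 2D rectangular well E = (h²/8m_e)·Σ n_i²/L_i² = (6.626×10^-34)²/(8·9.109×10^-31) · [1²/(0.625 nm)² + 2²/(0.625 nm)²].
Evaluating gives E = 7.712×10^-19 J = 4.81 eV.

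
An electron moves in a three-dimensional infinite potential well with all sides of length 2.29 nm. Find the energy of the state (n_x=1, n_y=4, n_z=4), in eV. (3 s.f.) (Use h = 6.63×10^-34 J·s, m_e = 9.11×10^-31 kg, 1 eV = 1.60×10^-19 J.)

For a 3D rectangular well E = (h²/8m_e)·Σ n_i²/L_i² = (6.63×10^-34)²/(8·9.11×10^-31) · [1²/(2.29 nm)² + 4²/(2.29 nm)² + 4²/(2.29 nm)²].
Evaluating gives E = 3.795×10^-19 J = 2.37 eV.

E = 2.37 eV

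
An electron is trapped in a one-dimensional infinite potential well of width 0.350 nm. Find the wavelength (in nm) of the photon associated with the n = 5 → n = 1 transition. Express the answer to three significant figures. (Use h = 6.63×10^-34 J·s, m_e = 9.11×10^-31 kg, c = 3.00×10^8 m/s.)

λ = 16.8 nm

E_1 = h²/(8m_eL²) = 4.924×10^-19 J, so ΔE = (5² − 1²)E_1 = 1.182×10^-17 J.
λ = hc/ΔE = (6.63×10^-34·3.00×10^8)/1.182×10^-17 = 1.68×10^-8 m = 16.8 nm.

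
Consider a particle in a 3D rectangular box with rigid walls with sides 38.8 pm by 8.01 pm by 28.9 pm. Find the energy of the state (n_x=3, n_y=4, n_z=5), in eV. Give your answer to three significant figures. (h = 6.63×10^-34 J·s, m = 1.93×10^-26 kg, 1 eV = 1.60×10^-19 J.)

E = 5.08 eV

For a 3D rectangular well E = (h²/8m)·Σ n_i²/L_i² = (6.63×10^-34)²/(8·1.93×10^-26) · [3²/(38.8 pm)² + 4²/(8.01 pm)² + 5²/(28.9 pm)²].
Evaluating gives E = 8.122×10^-19 J = 5.08 eV.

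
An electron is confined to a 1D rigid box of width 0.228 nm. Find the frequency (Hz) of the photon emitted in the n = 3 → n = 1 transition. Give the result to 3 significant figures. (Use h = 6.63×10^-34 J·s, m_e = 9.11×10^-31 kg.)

f = 1.40×10^16 Hz

E_1 = h²/(8m_eL²) = 1.160×10^-18 J and ΔE = (3² − 1²)E_1 = 9.280×10^-18 J.
f = ΔE/h = 9.280×10^-18/6.63×10^-34 = 1.40×10^16 Hz.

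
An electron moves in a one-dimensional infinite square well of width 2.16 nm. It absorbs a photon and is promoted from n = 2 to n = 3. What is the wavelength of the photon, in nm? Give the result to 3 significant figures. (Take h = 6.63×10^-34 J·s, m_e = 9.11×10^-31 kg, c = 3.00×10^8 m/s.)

λ = 3.08×10^3 nm

E_1 = h²/(8m_eL²) = 1.293×10^-20 J, so ΔE = (3² − 2²)E_1 = 6.465×10^-20 J.
λ = hc/ΔE = (6.63×10^-34·3.00×10^8)/6.465×10^-20 = 3.08×10^-6 m = 3.08×10^3 nm.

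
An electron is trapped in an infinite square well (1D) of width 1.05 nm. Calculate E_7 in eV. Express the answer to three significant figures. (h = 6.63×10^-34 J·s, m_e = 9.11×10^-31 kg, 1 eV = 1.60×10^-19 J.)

E_7 = 16.8 eV

For an infinite well E_n = n²h²/(8m_eL²), so E_1 = h²/(8m_eL²) = (6.63×10^-34)²/(8·9.11×10^-31·(1.05×10^-9 m)²) = 5.471×10^-20 J.
Then E_7 = 7²·E_1 = 49·5.471×10^-20 J = 2.681×10^-18 J.
Converting, E_7 = 2.681×10^-18 J / (1.60×10^-19 J/eV) = 16.8 eV.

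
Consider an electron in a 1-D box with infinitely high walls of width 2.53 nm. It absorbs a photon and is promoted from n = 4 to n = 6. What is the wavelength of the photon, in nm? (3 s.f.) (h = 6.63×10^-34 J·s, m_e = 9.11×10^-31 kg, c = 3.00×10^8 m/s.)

λ = 1.06×10^3 nm

E_1 = h²/(8m_eL²) = 9.423×10^-21 J, so ΔE = (6² − 4²)E_1 = 1.885×10^-19 J.
λ = hc/ΔE = (6.63×10^-34·3.00×10^8)/1.885×10^-19 = 1.06×10^-6 m = 1.06×10^3 nm.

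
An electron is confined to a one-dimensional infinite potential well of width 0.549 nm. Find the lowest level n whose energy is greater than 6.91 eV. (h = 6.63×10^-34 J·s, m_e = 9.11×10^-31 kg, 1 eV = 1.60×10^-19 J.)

n = 3

E_1 = h²/(8m_eL²) = 2.001×10^-19 J = 1.251 eV.
Need n² > 6.91/1.251 = 5.524, i.e. n > 2.350.
The smallest integer satisfying this is n = 3.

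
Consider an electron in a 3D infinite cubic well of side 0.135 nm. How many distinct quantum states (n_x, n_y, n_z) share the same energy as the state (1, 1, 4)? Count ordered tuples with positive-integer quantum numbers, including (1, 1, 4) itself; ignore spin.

The level has n_x² + n_y² + n_z² = 18. The ordered positive-integer solutions are (1, 1, 4), (1, 4, 1), (4, 1, 1).
That gives 3 states.

degeneracy = 3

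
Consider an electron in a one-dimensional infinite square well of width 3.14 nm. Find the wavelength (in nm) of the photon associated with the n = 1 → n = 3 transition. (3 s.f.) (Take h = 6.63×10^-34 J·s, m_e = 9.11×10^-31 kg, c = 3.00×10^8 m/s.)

λ = 4.06×10^3 nm

E_1 = h²/(8m_eL²) = 6.117×10^-21 J, so ΔE = (3² − 1²)E_1 = 4.894×10^-20 J.
λ = hc/ΔE = (6.63×10^-34·3.00×10^8)/4.894×10^-20 = 4.06×10^-6 m = 4.06×10^3 nm.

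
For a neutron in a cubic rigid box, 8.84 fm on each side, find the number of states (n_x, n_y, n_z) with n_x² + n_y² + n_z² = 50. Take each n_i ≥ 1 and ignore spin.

degeneracy = 6

The level has n_x² + n_y² + n_z² = 50. The ordered positive-integer solutions are (3, 4, 5), (3, 5, 4), (4, 3, 5), (4, 5, 3), (5, 3, 4), (5, 4, 3).
That gives 6 states.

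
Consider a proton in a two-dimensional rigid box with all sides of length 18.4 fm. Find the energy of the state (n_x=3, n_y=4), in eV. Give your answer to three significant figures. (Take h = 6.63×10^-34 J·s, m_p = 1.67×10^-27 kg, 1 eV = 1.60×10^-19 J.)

For a 2D rectangular well E = (h²/8m_p)·Σ n_i²/L_i² = (6.63×10^-34)²/(8·1.67×10^-27) · [3²/(18.4 fm)² + 4²/(18.4 fm)²].
Evaluating gives E = 2.430×10^-12 J = 1.52×10^7 eV.

E = 1.52×10^7 eV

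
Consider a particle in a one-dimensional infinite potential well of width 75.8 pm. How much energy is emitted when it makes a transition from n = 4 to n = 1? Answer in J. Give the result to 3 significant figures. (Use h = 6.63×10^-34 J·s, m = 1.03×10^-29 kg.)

|ΔE| = 1.39×10^-17 J

E_1 = h²/(8mL²) = 9.285×10^-19 J.
|ΔE| = |4² − 1²|·E_1 = 15·9.285×10^-19 J = 1.39×10^-17 J.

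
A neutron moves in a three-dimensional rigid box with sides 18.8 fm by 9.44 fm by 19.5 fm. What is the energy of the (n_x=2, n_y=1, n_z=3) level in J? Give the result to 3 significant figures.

For a 3D rectangular well E = (h²/8m_n)·Σ n_i²/L_i² = (6.626×10^-34)²/(8·1.675×10^-27) · [2²/(18.8 fm)² + 1²/(9.44 fm)² + 3²/(19.5 fm)²].
Evaluating gives E = 1.51×10^-12 J.

E = 1.51×10^-12 J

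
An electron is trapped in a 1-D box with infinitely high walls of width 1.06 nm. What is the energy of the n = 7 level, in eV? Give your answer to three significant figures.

For an infinite well E_n = n²h²/(8m_eL²), so E_1 = h²/(8m_eL²) = (6.626×10^-34)²/(8·9.109×10^-31·(1.06×10^-9 m)²) = 5.362×10^-20 J.
Then E_7 = 7²·E_1 = 49·5.362×10^-20 J = 2.627×10^-18 J.
Converting, E_7 = 2.627×10^-18 J / (1.602×10^-19 J/eV) = 16.4 eV.

E_7 = 16.4 eV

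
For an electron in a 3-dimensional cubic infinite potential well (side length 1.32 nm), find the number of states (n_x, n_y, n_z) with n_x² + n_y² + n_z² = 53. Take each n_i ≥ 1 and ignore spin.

The level has n_x² + n_y² + n_z² = 53. The ordered positive-integer solutions are (1, 4, 6), (1, 6, 4), (4, 1, 6), (4, 6, 1), (6, 1, 4), (6, 4, 1).
That gives 6 states.

degeneracy = 6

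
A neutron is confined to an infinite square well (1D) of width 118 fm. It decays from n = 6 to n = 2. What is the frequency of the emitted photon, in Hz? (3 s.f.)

f = 1.14×10^20 Hz

E_1 = h²/(8m_nL²) = 2.353×10^-15 J and ΔE = (6² − 2²)E_1 = 7.530×10^-14 J.
f = ΔE/h = 7.530×10^-14/6.626×10^-34 = 1.14×10^20 Hz.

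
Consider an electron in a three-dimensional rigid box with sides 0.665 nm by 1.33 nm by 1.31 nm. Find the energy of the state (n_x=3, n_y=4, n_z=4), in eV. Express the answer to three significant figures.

For a 3D rectangular well E = (h²/8m_e)·Σ n_i²/L_i² = (6.626×10^-34)²/(8·9.109×10^-31) · [3²/(0.665 nm)² + 4²/(1.33 nm)² + 4²/(1.31 nm)²].
Evaluating gives E = 2.333×10^-18 J = 14.6 eV.

E = 14.6 eV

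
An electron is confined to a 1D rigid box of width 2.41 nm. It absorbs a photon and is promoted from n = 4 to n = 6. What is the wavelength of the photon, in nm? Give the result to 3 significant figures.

λ = 958 nm

E_1 = h²/(8m_eL²) = 1.037×10^-20 J, so ΔE = (6² − 4²)E_1 = 2.074×10^-19 J.
λ = hc/ΔE = (6.626×10^-34·2.998×10^8)/2.074×10^-19 = 9.58×10^-7 m = 958 nm.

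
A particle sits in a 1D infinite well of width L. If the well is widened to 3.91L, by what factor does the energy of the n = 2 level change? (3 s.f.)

0.0654

E_n ∝ 1/L², so the energy scales by 1/3.91² = 0.0654.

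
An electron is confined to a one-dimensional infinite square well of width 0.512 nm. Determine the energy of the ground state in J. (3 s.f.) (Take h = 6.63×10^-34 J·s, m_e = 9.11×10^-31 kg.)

For an infinite well E_n = n²h²/(8m_eL²), so E_1 = h²/(8m_eL²) = (6.63×10^-34)²/(8·9.11×10^-31·(5.12×10^-10 m)²) = 2.301×10^-19 J.

E_1 = 2.30×10^-19 J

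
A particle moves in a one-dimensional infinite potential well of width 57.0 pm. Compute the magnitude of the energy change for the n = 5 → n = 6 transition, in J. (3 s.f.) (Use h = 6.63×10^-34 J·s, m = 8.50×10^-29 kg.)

E_1 = h²/(8mL²) = 1.990×10^-19 J.
|ΔE| = |5² − 6²|·E_1 = 11·1.990×10^-19 J = 2.19×10^-18 J.

|ΔE| = 2.19×10^-18 J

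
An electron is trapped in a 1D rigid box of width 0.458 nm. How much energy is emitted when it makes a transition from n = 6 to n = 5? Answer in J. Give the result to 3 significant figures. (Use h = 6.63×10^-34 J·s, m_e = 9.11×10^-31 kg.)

|ΔE| = 3.16×10^-18 J

E_1 = h²/(8m_eL²) = 2.875×10^-19 J.
|ΔE| = |6² − 5²|·E_1 = 11·2.875×10^-19 J = 3.16×10^-18 J.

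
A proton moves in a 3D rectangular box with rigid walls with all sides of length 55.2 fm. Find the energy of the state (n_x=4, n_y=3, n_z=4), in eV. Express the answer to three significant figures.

E = 2.76×10^6 eV

For a 3D rectangular well E = (h²/8m_p)·Σ n_i²/L_i² = (6.626×10^-34)²/(8·1.673×10^-27) · [4²/(55.2 fm)² + 3²/(55.2 fm)² + 4²/(55.2 fm)²].
Evaluating gives E = 4.414×10^-13 J = 2.76×10^6 eV.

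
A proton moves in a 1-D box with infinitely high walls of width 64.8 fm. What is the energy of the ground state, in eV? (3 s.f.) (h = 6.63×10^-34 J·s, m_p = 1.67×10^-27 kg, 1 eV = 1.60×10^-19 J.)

E_1 = 4.90×10^4 eV

For an infinite well E_n = n²h²/(8m_pL²), so E_1 = h²/(8m_pL²) = (6.63×10^-34)²/(8·1.67×10^-27·(6.48×10^-14 m)²) = 7.836×10^-15 J.
Converting, E_1 = 7.836×10^-15 J / (1.60×10^-19 J/eV) = 4.90×10^4 eV.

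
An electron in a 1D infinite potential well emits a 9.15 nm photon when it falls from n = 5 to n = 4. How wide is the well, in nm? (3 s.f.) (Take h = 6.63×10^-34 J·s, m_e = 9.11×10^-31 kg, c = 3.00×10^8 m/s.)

The photon carries ΔE = hc/λ = 6.63×10^-34·3.00×10^8/9.15×10^-9 m = 2.174×10^-17 J.
Since ΔE = (5² − 4²)E_1, E_1 = 2.416×10^-18 J, and L = h/√(8m_eE_1) = 1.58×10^-10 m = 0.158 nm.

L = 0.158 nm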